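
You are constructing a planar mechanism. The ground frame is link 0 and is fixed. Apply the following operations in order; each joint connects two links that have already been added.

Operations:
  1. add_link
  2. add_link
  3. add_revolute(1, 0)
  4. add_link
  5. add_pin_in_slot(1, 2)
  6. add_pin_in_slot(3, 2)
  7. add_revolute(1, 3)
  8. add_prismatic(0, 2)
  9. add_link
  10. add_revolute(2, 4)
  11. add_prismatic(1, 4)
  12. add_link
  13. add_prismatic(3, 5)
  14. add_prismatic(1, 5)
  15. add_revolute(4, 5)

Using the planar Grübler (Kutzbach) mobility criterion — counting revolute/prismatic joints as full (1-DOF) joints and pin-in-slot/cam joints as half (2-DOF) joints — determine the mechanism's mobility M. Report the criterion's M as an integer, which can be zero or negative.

M = -3

L=1 J1=0 J2=0
add link → L=2 J1=0 J2=0
add link → L=3 J1=0 J2=0
R@1,0 dof=1 J1 → L=3 J1=1 J2=0
add link → L=4 J1=1 J2=0
PS@1,2 dof=2 J2 → L=4 J1=1 J2=1
PS@3,2 dof=2 J2 → L=4 J1=1 J2=2
R@1,3 dof=1 J1 → L=4 J1=2 J2=2
P@0,2 dof=1 J1 → L=4 J1=3 J2=2
add link → L=5 J1=3 J2=2
R@2,4 dof=1 J1 → L=5 J1=4 J2=2
P@1,4 dof=1 J1 → L=5 J1=5 J2=2
add link → L=6 J1=5 J2=2
P@3,5 dof=1 J1 → L=6 J1=6 J2=2
P@1,5 dof=1 J1 → L=6 J1=7 J2=2
R@4,5 dof=1 J1 → L=6 J1=8 J2=2
M=3(L−1)−2J1−J2=3·5−2·8−2=-3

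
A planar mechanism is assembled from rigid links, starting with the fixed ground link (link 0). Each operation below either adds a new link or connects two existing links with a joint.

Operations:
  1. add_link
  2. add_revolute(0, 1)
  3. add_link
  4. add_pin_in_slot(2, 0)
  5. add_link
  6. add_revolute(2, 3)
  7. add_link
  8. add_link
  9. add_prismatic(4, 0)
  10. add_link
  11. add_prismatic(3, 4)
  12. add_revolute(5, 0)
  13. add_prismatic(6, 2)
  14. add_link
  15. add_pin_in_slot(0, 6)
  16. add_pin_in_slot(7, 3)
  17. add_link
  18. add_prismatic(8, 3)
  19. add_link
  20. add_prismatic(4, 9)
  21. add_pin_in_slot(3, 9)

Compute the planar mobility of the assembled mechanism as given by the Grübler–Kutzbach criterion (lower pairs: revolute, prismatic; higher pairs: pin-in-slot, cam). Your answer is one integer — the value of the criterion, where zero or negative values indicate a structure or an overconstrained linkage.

M = 7

ground; <1,0,0>
#1 <2,0,0>
R:0↔1 J1 <2,1,0>
#2 <3,1,0>
PS:2↔0 J2 <3,1,1>
#3 <4,1,1>
R:2↔3 J1 <4,2,1>
#4 <5,2,1>
#5 <6,2,1>
P:4↔0 J1 <6,3,1>
#6 <7,3,1>
P:3↔4 J1 <7,4,1>
R:5↔0 J1 <7,5,1>
P:6↔2 J1 <7,6,1>
#7 <8,6,1>
PS:0↔6 J2 <8,6,2>
PS:7↔3 J2 <8,6,3>
#8 <9,6,3>
P:8↔3 J1 <9,7,3>
#9 <10,7,3>
P:4↔9 J1 <10,8,3>
PS:3↔9 J2 <10,8,4>
3×9 − 2×8 − 1×4 = 7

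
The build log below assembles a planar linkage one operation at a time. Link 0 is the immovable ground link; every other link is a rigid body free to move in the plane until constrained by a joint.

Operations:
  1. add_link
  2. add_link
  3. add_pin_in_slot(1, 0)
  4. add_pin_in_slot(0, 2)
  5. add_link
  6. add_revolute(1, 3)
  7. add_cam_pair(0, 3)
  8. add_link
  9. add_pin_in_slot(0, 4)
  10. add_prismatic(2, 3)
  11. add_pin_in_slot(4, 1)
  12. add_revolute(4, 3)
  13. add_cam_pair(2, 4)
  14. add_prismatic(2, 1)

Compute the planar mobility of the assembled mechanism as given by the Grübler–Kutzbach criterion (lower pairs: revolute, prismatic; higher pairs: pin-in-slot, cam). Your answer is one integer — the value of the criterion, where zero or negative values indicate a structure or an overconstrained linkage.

L=1 J1=0 J2=0
add link → L=2 J1=0 J2=0
add link → L=3 J1=0 J2=0
PS@1,0 dof=2 J2 → L=3 J1=0 J2=1
PS@0,2 dof=2 J2 → L=3 J1=0 J2=2
add link → L=4 J1=0 J2=2
R@1,3 dof=1 J1 → L=4 J1=1 J2=2
C@0,3 dof=2 J2 → L=4 J1=1 J2=3
add link → L=5 J1=1 J2=3
PS@0,4 dof=2 J2 → L=5 J1=1 J2=4
P@2,3 dof=1 J1 → L=5 J1=2 J2=4
PS@4,1 dof=2 J2 → L=5 J1=2 J2=5
R@4,3 dof=1 J1 → L=5 J1=3 J2=5
C@2,4 dof=2 J2 → L=5 J1=3 J2=6
P@2,1 dof=1 J1 → L=5 J1=4 J2=6
M=3(L−1)−2J1−J2=3·4−2·4−6=-2

M = -2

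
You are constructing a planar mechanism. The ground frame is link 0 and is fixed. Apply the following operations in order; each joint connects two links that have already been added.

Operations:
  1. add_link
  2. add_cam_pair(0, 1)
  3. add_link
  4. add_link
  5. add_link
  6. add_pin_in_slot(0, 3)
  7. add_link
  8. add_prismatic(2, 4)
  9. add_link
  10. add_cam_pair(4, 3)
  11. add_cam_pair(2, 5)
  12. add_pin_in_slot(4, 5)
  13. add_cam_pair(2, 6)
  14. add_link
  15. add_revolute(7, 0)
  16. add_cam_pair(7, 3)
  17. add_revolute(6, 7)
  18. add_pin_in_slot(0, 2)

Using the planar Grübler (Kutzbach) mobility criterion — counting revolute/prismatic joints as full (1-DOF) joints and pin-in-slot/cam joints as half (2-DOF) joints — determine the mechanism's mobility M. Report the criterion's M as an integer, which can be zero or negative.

M = 7

(L,J1,J2)=(1,0,0); link0 fixed
link1: (2,0,0)
C 0-1 [J2]: (2,0,1)
link2: (3,0,1)
link3: (4,0,1)
link4: (5,0,1)
PS 0-3 [J2]: (5,0,2)
link5: (6,0,2)
P 2-4 [J1]: (6,1,2)
link6: (7,1,2)
C 4-3 [J2]: (7,1,3)
C 2-5 [J2]: (7,1,4)
PS 4-5 [J2]: (7,1,5)
C 2-6 [J2]: (7,1,6)
link7: (8,1,6)
R 7-0 [J1]: (8,2,6)
C 7-3 [J2]: (8,2,7)
R 6-7 [J1]: (8,3,7)
PS 0-2 [J2]: (8,3,8)
Grübler: 3·7 − 2·3 − 8 = 7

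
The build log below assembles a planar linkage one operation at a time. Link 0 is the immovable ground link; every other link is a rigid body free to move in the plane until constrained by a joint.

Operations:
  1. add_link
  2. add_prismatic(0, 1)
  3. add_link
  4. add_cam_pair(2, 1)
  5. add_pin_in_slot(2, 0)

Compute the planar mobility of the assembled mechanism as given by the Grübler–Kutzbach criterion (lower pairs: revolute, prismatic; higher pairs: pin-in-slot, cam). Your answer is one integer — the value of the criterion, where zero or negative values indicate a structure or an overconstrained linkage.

M = 2

L=1 J1=0 J2=0
add link → L=2 J1=0 J2=0
P@0,1 dof=1 J1 → L=2 J1=1 J2=0
add link → L=3 J1=1 J2=0
C@2,1 dof=2 J2 → L=3 J1=1 J2=1
PS@2,0 dof=2 J2 → L=3 J1=1 J2=2
M=3(L−1)−2J1−J2=3·2−2·1−2=2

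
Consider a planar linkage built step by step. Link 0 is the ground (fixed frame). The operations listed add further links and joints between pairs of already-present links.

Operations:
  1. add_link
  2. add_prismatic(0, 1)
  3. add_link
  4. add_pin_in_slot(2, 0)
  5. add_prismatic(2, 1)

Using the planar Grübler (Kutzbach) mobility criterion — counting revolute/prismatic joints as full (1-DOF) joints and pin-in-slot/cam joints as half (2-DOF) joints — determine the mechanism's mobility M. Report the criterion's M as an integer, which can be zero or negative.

link 0 = ground. State L|J1|J2 = 1|0|0
+link1  2|0|0
P(0,1) f=1→J1  2|1|0
+link2  3|1|0
PS(2,0) f=2→J2  3|1|1
P(2,1) f=1→J1  3|2|1
M = 3(3−1)−2·2−1 = 6−4−1 = 1

M = 1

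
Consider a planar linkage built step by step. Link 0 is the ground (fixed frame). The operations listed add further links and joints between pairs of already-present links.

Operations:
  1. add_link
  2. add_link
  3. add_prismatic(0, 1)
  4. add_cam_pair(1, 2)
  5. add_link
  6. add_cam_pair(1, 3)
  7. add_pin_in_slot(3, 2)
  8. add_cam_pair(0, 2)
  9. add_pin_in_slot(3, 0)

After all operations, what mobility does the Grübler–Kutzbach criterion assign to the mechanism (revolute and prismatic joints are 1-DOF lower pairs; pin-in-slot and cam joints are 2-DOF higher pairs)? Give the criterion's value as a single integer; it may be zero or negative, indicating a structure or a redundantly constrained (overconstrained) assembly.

M = 2

(L,J1,J2)=(1,0,0); link0 fixed
link1: (2,0,0)
link2: (3,0,0)
P 0-1 [J1]: (3,1,0)
C 1-2 [J2]: (3,1,1)
link3: (4,1,1)
C 1-3 [J2]: (4,1,2)
PS 3-2 [J2]: (4,1,3)
C 0-2 [J2]: (4,1,4)
PS 3-0 [J2]: (4,1,5)
Grübler: 3·3 − 2·1 − 5 = 2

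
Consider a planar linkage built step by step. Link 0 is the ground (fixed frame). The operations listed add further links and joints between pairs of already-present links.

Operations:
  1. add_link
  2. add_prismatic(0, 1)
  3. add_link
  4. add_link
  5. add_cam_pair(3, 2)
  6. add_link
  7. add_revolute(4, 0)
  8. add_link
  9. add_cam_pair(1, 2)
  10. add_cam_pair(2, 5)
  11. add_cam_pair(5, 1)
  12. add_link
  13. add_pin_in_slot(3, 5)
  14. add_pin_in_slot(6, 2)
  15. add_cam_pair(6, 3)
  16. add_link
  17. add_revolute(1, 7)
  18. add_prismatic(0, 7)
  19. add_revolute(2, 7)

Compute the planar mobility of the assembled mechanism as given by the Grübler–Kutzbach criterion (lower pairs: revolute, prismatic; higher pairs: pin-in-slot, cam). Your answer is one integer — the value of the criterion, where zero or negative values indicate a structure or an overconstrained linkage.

L=1 J1=0 J2=0
add link → L=2 J1=0 J2=0
P@0,1 dof=1 J1 → L=2 J1=1 J2=0
add link → L=3 J1=1 J2=0
add link → L=4 J1=1 J2=0
C@3,2 dof=2 J2 → L=4 J1=1 J2=1
add link → L=5 J1=1 J2=1
R@4,0 dof=1 J1 → L=5 J1=2 J2=1
add link → L=6 J1=2 J2=1
C@1,2 dof=2 J2 → L=6 J1=2 J2=2
C@2,5 dof=2 J2 → L=6 J1=2 J2=3
C@5,1 dof=2 J2 → L=6 J1=2 J2=4
add link → L=7 J1=2 J2=4
PS@3,5 dof=2 J2 → L=7 J1=2 J2=5
PS@6,2 dof=2 J2 → L=7 J1=2 J2=6
C@6,3 dof=2 J2 → L=7 J1=2 J2=7
add link → L=8 J1=2 J2=7
R@1,7 dof=1 J1 → L=8 J1=3 J2=7
P@0,7 dof=1 J1 → L=8 J1=4 J2=7
R@2,7 dof=1 J1 → L=8 J1=5 J2=7
M=3(L−1)−2J1−J2=3·7−2·5−7=4

M = 4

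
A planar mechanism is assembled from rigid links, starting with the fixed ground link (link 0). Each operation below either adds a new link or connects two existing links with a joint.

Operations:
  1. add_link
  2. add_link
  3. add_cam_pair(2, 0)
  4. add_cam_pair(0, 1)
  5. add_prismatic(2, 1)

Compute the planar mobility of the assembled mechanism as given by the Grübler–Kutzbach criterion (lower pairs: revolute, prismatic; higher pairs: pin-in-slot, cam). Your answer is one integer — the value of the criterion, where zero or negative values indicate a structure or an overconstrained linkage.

M = 2

[1;0;0] (link 0 is ground)
L+ [2;0;0]
L+ [3;0;0]
C(2,0)∈J2 [3;0;1]
C(0,1)∈J2 [3;0;2]
P(2,1)∈J1 [3;1;2]
mobility = 6 − 2 − 2 = 2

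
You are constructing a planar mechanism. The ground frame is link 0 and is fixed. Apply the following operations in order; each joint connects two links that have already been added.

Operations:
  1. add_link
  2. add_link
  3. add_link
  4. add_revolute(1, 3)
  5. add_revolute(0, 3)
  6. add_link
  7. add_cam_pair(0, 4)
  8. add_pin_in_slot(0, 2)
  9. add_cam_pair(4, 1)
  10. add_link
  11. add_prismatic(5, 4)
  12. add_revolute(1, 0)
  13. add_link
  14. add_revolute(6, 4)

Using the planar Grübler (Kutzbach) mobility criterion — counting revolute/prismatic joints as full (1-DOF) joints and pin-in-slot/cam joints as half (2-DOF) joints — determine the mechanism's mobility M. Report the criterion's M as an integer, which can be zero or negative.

ground; <1,0,0>
#1 <2,0,0>
#2 <3,0,0>
#3 <4,0,0>
R:1↔3 J1 <4,1,0>
R:0↔3 J1 <4,2,0>
#4 <5,2,0>
C:0↔4 J2 <5,2,1>
PS:0↔2 J2 <5,2,2>
C:4↔1 J2 <5,2,3>
#5 <6,2,3>
P:5↔4 J1 <6,3,3>
R:1↔0 J1 <6,4,3>
#6 <7,4,3>
R:6↔4 J1 <7,5,3>
3×6 − 2×5 − 1×3 = 5

M = 5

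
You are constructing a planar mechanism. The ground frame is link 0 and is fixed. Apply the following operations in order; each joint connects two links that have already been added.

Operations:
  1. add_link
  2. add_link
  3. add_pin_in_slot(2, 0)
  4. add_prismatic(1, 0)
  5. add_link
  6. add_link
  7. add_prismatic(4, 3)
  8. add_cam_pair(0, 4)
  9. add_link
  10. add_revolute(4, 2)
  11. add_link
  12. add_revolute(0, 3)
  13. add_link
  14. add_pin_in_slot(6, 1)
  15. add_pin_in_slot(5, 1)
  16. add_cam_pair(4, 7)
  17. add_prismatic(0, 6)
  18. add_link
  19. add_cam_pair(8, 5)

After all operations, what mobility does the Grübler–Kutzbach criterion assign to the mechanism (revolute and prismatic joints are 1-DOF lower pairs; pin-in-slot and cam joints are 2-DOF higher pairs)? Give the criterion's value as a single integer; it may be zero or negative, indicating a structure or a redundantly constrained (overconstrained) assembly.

[1;0;0] (link 0 is ground)
L+ [2;0;0]
L+ [3;0;0]
PS(2,0)∈J2 [3;0;1]
P(1,0)∈J1 [3;1;1]
L+ [4;1;1]
L+ [5;1;1]
P(4,3)∈J1 [5;2;1]
C(0,4)∈J2 [5;2;2]
L+ [6;2;2]
R(4,2)∈J1 [6;3;2]
L+ [7;3;2]
R(0,3)∈J1 [7;4;2]
L+ [8;4;2]
PS(6,1)∈J2 [8;4;3]
PS(5,1)∈J2 [8;4;4]
C(4,7)∈J2 [8;4;5]
P(0,6)∈J1 [8;5;5]
L+ [9;5;5]
C(8,5)∈J2 [9;5;6]
mobility = 24 − 10 − 6 = 8

M = 8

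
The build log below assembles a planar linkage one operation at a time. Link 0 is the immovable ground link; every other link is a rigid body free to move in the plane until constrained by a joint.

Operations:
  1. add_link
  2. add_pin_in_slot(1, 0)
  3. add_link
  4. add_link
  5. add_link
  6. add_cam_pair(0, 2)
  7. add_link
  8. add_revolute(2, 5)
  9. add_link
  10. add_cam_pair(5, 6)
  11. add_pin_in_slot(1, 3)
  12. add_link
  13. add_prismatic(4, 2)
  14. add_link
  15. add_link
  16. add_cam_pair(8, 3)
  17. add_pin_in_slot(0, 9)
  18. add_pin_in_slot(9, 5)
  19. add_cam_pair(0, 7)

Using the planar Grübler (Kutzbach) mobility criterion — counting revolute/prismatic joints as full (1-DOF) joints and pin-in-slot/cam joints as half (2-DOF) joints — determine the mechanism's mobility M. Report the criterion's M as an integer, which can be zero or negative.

M = 15

(L,J1,J2)=(1,0,0); link0 fixed
link1: (2,0,0)
PS 1-0 [J2]: (2,0,1)
link2: (3,0,1)
link3: (4,0,1)
link4: (5,0,1)
C 0-2 [J2]: (5,0,2)
link5: (6,0,2)
R 2-5 [J1]: (6,1,2)
link6: (7,1,2)
C 5-6 [J2]: (7,1,3)
PS 1-3 [J2]: (7,1,4)
link7: (8,1,4)
P 4-2 [J1]: (8,2,4)
link8: (9,2,4)
link9: (10,2,4)
C 8-3 [J2]: (10,2,5)
PS 0-9 [J2]: (10,2,6)
PS 9-5 [J2]: (10,2,7)
C 0-7 [J2]: (10,2,8)
Grübler: 3·9 − 2·2 − 8 = 15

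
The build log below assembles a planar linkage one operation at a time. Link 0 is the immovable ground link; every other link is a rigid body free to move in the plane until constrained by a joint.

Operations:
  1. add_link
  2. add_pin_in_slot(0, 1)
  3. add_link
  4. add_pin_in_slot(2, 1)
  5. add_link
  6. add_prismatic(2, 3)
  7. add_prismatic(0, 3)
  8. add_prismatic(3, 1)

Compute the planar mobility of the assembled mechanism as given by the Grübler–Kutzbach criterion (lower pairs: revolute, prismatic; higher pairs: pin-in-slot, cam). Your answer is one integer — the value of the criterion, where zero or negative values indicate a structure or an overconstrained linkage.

(L,J1,J2)=(1,0,0); link0 fixed
link1: (2,0,0)
PS 0-1 [J2]: (2,0,1)
link2: (3,0,1)
PS 2-1 [J2]: (3,0,2)
link3: (4,0,2)
P 2-3 [J1]: (4,1,2)
P 0-3 [J1]: (4,2,2)
P 3-1 [J1]: (4,3,2)
Grübler: 3·3 − 2·3 − 2 = 1

M = 1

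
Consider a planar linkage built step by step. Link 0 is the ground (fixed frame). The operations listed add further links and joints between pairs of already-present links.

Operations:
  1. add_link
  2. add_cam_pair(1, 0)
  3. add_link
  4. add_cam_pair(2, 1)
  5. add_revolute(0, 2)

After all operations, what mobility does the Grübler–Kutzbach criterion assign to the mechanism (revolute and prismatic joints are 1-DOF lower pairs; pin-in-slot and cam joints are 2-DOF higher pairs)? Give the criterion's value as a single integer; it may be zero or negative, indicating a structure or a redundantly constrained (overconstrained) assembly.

M = 2

[1;0;0] (link 0 is ground)
L+ [2;0;0]
C(1,0)∈J2 [2;0;1]
L+ [3;0;1]
C(2,1)∈J2 [3;0;2]
R(0,2)∈J1 [3;1;2]
mobility = 6 − 2 − 2 = 2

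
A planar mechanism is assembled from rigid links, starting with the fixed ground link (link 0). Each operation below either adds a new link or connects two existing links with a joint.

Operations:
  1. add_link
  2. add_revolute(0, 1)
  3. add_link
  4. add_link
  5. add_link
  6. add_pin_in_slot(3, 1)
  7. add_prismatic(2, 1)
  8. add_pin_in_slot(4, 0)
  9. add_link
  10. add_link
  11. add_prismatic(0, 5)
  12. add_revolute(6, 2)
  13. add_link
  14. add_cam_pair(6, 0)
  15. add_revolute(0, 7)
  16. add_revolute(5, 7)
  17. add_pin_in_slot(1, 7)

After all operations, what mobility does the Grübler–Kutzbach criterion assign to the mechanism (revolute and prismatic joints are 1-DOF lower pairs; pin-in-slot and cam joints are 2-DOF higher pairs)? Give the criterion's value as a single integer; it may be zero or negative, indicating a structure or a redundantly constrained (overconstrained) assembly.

M = 5

ground; <1,0,0>
#1 <2,0,0>
R:0↔1 J1 <2,1,0>
#2 <3,1,0>
#3 <4,1,0>
#4 <5,1,0>
PS:3↔1 J2 <5,1,1>
P:2↔1 J1 <5,2,1>
PS:4↔0 J2 <5,2,2>
#5 <6,2,2>
#6 <7,2,2>
P:0↔5 J1 <7,3,2>
R:6↔2 J1 <7,4,2>
#7 <8,4,2>
C:6↔0 J2 <8,4,3>
R:0↔7 J1 <8,5,3>
R:5↔7 J1 <8,6,3>
PS:1↔7 J2 <8,6,4>
3×7 − 2×6 − 1×4 = 5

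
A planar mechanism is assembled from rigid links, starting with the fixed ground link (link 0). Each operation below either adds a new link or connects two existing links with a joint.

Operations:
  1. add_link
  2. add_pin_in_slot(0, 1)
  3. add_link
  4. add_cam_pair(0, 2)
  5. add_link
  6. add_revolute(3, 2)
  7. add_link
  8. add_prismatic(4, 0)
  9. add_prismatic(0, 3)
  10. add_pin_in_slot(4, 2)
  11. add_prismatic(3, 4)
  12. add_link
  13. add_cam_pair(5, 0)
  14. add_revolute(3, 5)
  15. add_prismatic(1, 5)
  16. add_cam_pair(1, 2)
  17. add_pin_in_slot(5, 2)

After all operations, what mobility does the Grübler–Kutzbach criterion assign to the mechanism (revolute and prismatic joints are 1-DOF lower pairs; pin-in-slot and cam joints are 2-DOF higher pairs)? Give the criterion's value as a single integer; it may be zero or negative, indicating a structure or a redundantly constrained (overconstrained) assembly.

M = -3

link 0 = ground. State L|J1|J2 = 1|0|0
+link1  2|0|0
PS(0,1) f=2→J2  2|0|1
+link2  3|0|1
C(0,2) f=2→J2  3|0|2
+link3  4|0|2
R(3,2) f=1→J1  4|1|2
+link4  5|1|2
P(4,0) f=1→J1  5|2|2
P(0,3) f=1→J1  5|3|2
PS(4,2) f=2→J2  5|3|3
P(3,4) f=1→J1  5|4|3
+link5  6|4|3
C(5,0) f=2→J2  6|4|4
R(3,5) f=1→J1  6|5|4
P(1,5) f=1→J1  6|6|4
C(1,2) f=2→J2  6|6|5
PS(5,2) f=2→J2  6|6|6
M = 3(6−1)−2·6−6 = 15−12−6 = -3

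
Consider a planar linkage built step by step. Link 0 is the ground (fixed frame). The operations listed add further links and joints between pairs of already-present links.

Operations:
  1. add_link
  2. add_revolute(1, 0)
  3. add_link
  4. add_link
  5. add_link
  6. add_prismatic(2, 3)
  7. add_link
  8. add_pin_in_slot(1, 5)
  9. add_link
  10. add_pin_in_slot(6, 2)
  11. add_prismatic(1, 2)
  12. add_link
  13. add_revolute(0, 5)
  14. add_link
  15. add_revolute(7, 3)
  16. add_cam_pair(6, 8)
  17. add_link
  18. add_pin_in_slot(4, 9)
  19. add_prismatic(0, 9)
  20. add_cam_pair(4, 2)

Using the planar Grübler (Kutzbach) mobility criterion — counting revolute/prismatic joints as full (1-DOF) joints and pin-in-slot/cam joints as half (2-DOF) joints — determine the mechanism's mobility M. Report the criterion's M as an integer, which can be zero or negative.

(L,J1,J2)=(1,0,0); link0 fixed
link1: (2,0,0)
R 1-0 [J1]: (2,1,0)
link2: (3,1,0)
link3: (4,1,0)
link4: (5,1,0)
P 2-3 [J1]: (5,2,0)
link5: (6,2,0)
PS 1-5 [J2]: (6,2,1)
link6: (7,2,1)
PS 6-2 [J2]: (7,2,2)
P 1-2 [J1]: (7,3,2)
link7: (8,3,2)
R 0-5 [J1]: (8,4,2)
link8: (9,4,2)
R 7-3 [J1]: (9,5,2)
C 6-8 [J2]: (9,5,3)
link9: (10,5,3)
PS 4-9 [J2]: (10,5,4)
P 0-9 [J1]: (10,6,4)
C 4-2 [J2]: (10,6,5)
Grübler: 3·9 − 2·6 − 5 = 10

M = 10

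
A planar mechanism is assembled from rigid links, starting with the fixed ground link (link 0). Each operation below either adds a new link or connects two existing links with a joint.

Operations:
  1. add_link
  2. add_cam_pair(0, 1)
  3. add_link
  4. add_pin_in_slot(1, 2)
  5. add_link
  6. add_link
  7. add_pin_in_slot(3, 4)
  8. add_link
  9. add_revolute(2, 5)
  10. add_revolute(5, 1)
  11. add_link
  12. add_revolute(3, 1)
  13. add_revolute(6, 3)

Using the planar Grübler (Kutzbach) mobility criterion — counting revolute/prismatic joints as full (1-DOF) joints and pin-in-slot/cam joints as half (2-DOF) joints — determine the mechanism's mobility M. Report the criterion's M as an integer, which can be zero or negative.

[1;0;0] (link 0 is ground)
L+ [2;0;0]
C(0,1)∈J2 [2;0;1]
L+ [3;0;1]
PS(1,2)∈J2 [3;0;2]
L+ [4;0;2]
L+ [5;0;2]
PS(3,4)∈J2 [5;0;3]
L+ [6;0;3]
R(2,5)∈J1 [6;1;3]
R(5,1)∈J1 [6;2;3]
L+ [7;2;3]
R(3,1)∈J1 [7;3;3]
R(6,3)∈J1 [7;4;3]
mobility = 18 − 8 − 3 = 7

M = 7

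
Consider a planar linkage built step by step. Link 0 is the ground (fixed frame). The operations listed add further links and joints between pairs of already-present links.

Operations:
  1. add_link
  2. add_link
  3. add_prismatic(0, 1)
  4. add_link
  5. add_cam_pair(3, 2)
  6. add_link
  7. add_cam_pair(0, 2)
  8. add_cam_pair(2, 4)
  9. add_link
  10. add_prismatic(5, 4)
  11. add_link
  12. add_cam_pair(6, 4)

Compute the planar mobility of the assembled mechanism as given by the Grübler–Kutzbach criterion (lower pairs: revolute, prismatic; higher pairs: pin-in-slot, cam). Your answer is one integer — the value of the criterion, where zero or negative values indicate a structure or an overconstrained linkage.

M = 10

(L,J1,J2)=(1,0,0); link0 fixed
link1: (2,0,0)
link2: (3,0,0)
P 0-1 [J1]: (3,1,0)
link3: (4,1,0)
C 3-2 [J2]: (4,1,1)
link4: (5,1,1)
C 0-2 [J2]: (5,1,2)
C 2-4 [J2]: (5,1,3)
link5: (6,1,3)
P 5-4 [J1]: (6,2,3)
link6: (7,2,3)
C 6-4 [J2]: (7,2,4)
Grübler: 3·6 − 2·2 − 4 = 10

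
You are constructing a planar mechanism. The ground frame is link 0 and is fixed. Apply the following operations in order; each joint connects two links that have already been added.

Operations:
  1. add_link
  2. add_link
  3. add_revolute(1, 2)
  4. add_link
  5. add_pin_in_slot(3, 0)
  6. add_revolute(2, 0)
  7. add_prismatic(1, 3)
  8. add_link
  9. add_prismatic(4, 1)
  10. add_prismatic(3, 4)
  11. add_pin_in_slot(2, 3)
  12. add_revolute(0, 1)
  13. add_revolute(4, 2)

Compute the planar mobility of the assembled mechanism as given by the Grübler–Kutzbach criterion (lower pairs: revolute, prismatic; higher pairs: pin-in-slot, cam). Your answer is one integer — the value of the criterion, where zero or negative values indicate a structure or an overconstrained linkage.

M = -4

link 0 = ground. State L|J1|J2 = 1|0|0
+link1  2|0|0
+link2  3|0|0
R(1,2) f=1→J1  3|1|0
+link3  4|1|0
PS(3,0) f=2→J2  4|1|1
R(2,0) f=1→J1  4|2|1
P(1,3) f=1→J1  4|3|1
+link4  5|3|1
P(4,1) f=1→J1  5|4|1
P(3,4) f=1→J1  5|5|1
PS(2,3) f=2→J2  5|5|2
R(0,1) f=1→J1  5|6|2
R(4,2) f=1→J1  5|7|2
M = 3(5−1)−2·7−2 = 12−14−2 = -4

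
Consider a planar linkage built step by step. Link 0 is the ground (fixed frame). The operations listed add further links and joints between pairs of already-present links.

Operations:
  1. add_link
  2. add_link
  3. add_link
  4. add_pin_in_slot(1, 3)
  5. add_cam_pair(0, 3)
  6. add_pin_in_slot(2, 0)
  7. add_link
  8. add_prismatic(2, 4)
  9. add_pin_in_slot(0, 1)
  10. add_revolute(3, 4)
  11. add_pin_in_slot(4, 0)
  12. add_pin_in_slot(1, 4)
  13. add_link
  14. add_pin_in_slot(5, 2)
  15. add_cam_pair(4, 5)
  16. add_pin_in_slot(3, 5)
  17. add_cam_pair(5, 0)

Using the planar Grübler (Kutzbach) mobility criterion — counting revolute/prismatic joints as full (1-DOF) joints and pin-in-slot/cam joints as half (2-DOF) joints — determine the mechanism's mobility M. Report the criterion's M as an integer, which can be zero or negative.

[1;0;0] (link 0 is ground)
L+ [2;0;0]
L+ [3;0;0]
L+ [4;0;0]
PS(1,3)∈J2 [4;0;1]
C(0,3)∈J2 [4;0;2]
PS(2,0)∈J2 [4;0;3]
L+ [5;0;3]
P(2,4)∈J1 [5;1;3]
PS(0,1)∈J2 [5;1;4]
R(3,4)∈J1 [5;2;4]
PS(4,0)∈J2 [5;2;5]
PS(1,4)∈J2 [5;2;6]
L+ [6;2;6]
PS(5,2)∈J2 [6;2;7]
C(4,5)∈J2 [6;2;8]
PS(3,5)∈J2 [6;2;9]
C(5,0)∈J2 [6;2;10]
mobility = 15 − 4 − 10 = 1

M = 1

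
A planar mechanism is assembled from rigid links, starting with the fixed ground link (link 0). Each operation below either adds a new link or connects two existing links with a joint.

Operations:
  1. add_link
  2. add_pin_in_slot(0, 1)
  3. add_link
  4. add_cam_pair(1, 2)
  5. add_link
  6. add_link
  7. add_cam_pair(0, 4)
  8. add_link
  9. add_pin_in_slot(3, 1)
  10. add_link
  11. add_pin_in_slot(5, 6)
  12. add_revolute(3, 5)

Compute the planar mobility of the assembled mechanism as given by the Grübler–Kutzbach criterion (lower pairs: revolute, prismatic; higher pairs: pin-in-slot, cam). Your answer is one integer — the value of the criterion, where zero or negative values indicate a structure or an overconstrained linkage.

link 0 = ground. State L|J1|J2 = 1|0|0
+link1  2|0|0
PS(0,1) f=2→J2  2|0|1
+link2  3|0|1
C(1,2) f=2→J2  3|0|2
+link3  4|0|2
+link4  5|0|2
C(0,4) f=2→J2  5|0|3
+link5  6|0|3
PS(3,1) f=2→J2  6|0|4
+link6  7|0|4
PS(5,6) f=2→J2  7|0|5
R(3,5) f=1→J1  7|1|5
M = 3(7−1)−2·1−5 = 18−2−5 = 11

M = 11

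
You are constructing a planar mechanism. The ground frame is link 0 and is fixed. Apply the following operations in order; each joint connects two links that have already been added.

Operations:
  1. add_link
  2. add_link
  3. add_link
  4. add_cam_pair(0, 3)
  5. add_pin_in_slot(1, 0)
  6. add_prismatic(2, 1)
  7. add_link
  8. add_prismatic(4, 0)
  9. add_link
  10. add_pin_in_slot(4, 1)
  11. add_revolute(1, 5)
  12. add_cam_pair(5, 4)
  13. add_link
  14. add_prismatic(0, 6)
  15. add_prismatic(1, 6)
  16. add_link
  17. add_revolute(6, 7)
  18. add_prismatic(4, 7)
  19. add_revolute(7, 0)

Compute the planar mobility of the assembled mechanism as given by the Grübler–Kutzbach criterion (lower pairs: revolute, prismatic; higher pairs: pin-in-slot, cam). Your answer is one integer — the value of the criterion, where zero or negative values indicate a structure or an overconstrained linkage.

ground; <1,0,0>
#1 <2,0,0>
#2 <3,0,0>
#3 <4,0,0>
C:0↔3 J2 <4,0,1>
PS:1↔0 J2 <4,0,2>
P:2↔1 J1 <4,1,2>
#4 <5,1,2>
P:4↔0 J1 <5,2,2>
#5 <6,2,2>
PS:4↔1 J2 <6,2,3>
R:1↔5 J1 <6,3,3>
C:5↔4 J2 <6,3,4>
#6 <7,3,4>
P:0↔6 J1 <7,4,4>
P:1↔6 J1 <7,5,4>
#7 <8,5,4>
R:6↔7 J1 <8,6,4>
P:4↔7 J1 <8,7,4>
R:7↔0 J1 <8,8,4>
3×7 − 2×8 − 1×4 = 1

M = 1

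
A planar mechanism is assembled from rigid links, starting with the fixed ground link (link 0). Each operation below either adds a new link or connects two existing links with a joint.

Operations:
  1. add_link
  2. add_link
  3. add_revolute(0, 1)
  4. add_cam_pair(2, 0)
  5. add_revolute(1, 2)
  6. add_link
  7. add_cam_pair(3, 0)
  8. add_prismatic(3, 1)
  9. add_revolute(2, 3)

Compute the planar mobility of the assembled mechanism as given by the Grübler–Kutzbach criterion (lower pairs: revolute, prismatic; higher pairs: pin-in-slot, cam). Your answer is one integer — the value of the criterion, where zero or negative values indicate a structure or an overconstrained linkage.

[1;0;0] (link 0 is ground)
L+ [2;0;0]
L+ [3;0;0]
R(0,1)∈J1 [3;1;0]
C(2,0)∈J2 [3;1;1]
R(1,2)∈J1 [3;2;1]
L+ [4;2;1]
C(3,0)∈J2 [4;2;2]
P(3,1)∈J1 [4;3;2]
R(2,3)∈J1 [4;4;2]
mobility = 9 − 8 − 2 = -1

M = -1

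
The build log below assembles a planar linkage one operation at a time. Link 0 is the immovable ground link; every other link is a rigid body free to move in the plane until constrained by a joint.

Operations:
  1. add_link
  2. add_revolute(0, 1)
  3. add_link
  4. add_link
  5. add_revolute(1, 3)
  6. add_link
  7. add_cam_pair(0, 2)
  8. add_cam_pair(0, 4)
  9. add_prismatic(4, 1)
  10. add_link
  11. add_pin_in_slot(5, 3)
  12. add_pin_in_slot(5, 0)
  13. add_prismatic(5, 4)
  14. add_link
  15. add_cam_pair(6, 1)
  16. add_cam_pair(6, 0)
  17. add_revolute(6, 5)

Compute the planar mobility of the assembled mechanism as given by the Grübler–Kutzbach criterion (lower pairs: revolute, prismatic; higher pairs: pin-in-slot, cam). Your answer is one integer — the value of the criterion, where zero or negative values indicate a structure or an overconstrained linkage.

M = 2

[1;0;0] (link 0 is ground)
L+ [2;0;0]
R(0,1)∈J1 [2;1;0]
L+ [3;1;0]
L+ [4;1;0]
R(1,3)∈J1 [4;2;0]
L+ [5;2;0]
C(0,2)∈J2 [5;2;1]
C(0,4)∈J2 [5;2;2]
P(4,1)∈J1 [5;3;2]
L+ [6;3;2]
PS(5,3)∈J2 [6;3;3]
PS(5,0)∈J2 [6;3;4]
P(5,4)∈J1 [6;4;4]
L+ [7;4;4]
C(6,1)∈J2 [7;4;5]
C(6,0)∈J2 [7;4;6]
R(6,5)∈J1 [7;5;6]
mobility = 18 − 10 − 6 = 2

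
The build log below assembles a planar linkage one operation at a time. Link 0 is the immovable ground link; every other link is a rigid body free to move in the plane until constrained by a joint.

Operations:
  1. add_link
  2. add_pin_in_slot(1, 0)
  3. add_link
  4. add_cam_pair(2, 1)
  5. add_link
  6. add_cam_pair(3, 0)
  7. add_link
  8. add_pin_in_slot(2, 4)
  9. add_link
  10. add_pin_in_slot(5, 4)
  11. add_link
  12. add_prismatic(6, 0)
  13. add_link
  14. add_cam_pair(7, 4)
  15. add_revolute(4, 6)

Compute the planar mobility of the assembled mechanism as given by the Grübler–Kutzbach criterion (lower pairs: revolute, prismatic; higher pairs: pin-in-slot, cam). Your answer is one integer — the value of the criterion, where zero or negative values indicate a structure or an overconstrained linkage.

M = 11

(L,J1,J2)=(1,0,0); link0 fixed
link1: (2,0,0)
PS 1-0 [J2]: (2,0,1)
link2: (3,0,1)
C 2-1 [J2]: (3,0,2)
link3: (4,0,2)
C 3-0 [J2]: (4,0,3)
link4: (5,0,3)
PS 2-4 [J2]: (5,0,4)
link5: (6,0,4)
PS 5-4 [J2]: (6,0,5)
link6: (7,0,5)
P 6-0 [J1]: (7,1,5)
link7: (8,1,5)
C 7-4 [J2]: (8,1,6)
R 4-6 [J1]: (8,2,6)
Grübler: 3·7 − 2·2 − 6 = 11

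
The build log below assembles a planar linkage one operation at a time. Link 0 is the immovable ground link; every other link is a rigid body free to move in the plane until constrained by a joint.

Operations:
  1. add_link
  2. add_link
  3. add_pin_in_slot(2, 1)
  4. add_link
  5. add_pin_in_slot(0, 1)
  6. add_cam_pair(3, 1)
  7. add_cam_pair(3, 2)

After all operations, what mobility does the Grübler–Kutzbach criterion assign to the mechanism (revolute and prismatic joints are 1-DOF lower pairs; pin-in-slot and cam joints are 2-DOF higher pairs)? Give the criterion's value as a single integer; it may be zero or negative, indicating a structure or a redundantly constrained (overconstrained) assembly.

M = 5

ground; <1,0,0>
#1 <2,0,0>
#2 <3,0,0>
PS:2↔1 J2 <3,0,1>
#3 <4,0,1>
PS:0↔1 J2 <4,0,2>
C:3↔1 J2 <4,0,3>
C:3↔2 J2 <4,0,4>
3×3 − 2×0 − 1×4 = 5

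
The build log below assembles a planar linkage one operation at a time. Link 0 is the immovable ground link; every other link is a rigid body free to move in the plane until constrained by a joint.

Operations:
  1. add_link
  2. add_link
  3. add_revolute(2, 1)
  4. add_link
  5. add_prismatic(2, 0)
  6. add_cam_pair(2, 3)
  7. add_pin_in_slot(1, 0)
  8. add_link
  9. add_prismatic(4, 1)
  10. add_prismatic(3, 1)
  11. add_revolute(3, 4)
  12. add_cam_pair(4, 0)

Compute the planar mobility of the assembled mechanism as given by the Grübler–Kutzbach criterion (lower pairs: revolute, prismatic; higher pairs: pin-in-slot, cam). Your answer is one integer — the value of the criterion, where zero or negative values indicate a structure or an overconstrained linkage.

M = -1

ground; <1,0,0>
#1 <2,0,0>
#2 <3,0,0>
R:2↔1 J1 <3,1,0>
#3 <4,1,0>
P:2↔0 J1 <4,2,0>
C:2↔3 J2 <4,2,1>
PS:1↔0 J2 <4,2,2>
#4 <5,2,2>
P:4↔1 J1 <5,3,2>
P:3↔1 J1 <5,4,2>
R:3↔4 J1 <5,5,2>
C:4↔0 J2 <5,5,3>
3×4 − 2×5 − 1×3 = -1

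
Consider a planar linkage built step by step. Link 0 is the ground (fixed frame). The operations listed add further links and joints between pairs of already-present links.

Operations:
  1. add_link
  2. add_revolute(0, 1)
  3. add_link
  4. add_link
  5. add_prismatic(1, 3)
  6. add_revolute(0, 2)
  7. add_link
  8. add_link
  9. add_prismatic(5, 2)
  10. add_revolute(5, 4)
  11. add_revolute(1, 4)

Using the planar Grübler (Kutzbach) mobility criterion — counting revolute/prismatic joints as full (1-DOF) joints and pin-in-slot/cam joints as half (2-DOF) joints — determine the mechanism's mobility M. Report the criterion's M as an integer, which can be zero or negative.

ground; <1,0,0>
#1 <2,0,0>
R:0↔1 J1 <2,1,0>
#2 <3,1,0>
#3 <4,1,0>
P:1↔3 J1 <4,2,0>
R:0↔2 J1 <4,3,0>
#4 <5,3,0>
#5 <6,3,0>
P:5↔2 J1 <6,4,0>
R:5↔4 J1 <6,5,0>
R:1↔4 J1 <6,6,0>
3×5 − 2×6 − 1×0 = 3

M = 3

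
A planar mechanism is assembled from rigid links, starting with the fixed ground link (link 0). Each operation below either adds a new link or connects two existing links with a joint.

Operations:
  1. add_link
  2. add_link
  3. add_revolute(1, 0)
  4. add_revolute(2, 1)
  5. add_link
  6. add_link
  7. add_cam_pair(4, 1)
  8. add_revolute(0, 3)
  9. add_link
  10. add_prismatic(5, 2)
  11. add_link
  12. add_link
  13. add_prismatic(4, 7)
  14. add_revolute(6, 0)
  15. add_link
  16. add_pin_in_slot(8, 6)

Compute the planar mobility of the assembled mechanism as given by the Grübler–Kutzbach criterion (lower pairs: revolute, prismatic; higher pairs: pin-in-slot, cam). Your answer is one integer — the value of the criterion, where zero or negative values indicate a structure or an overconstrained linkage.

M = 10

L=1 J1=0 J2=0
add link → L=2 J1=0 J2=0
add link → L=3 J1=0 J2=0
R@1,0 dof=1 J1 → L=3 J1=1 J2=0
R@2,1 dof=1 J1 → L=3 J1=2 J2=0
add link → L=4 J1=2 J2=0
add link → L=5 J1=2 J2=0
C@4,1 dof=2 J2 → L=5 J1=2 J2=1
R@0,3 dof=1 J1 → L=5 J1=3 J2=1
add link → L=6 J1=3 J2=1
P@5,2 dof=1 J1 → L=6 J1=4 J2=1
add link → L=7 J1=4 J2=1
add link → L=8 J1=4 J2=1
P@4,7 dof=1 J1 → L=8 J1=5 J2=1
R@6,0 dof=1 J1 → L=8 J1=6 J2=1
add link → L=9 J1=6 J2=1
PS@8,6 dof=2 J2 → L=9 J1=6 J2=2
M=3(L−1)−2J1−J2=3·8−2·6−2=10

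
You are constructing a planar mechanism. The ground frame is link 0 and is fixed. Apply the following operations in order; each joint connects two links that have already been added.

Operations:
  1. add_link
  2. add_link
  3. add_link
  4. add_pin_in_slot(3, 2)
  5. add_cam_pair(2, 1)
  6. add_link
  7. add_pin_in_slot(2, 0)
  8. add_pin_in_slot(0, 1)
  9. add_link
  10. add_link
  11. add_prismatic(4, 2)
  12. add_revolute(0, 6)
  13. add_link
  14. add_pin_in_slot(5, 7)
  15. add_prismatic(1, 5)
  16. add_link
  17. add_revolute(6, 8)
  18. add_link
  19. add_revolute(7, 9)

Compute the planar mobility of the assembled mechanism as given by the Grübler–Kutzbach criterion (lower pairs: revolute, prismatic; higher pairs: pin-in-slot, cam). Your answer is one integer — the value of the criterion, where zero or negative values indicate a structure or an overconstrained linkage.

M = 12

link 0 = ground. State L|J1|J2 = 1|0|0
+link1  2|0|0
+link2  3|0|0
+link3  4|0|0
PS(3,2) f=2→J2  4|0|1
C(2,1) f=2→J2  4|0|2
+link4  5|0|2
PS(2,0) f=2→J2  5|0|3
PS(0,1) f=2→J2  5|0|4
+link5  6|0|4
+link6  7|0|4
P(4,2) f=1→J1  7|1|4
R(0,6) f=1→J1  7|2|4
+link7  8|2|4
PS(5,7) f=2→J2  8|2|5
P(1,5) f=1→J1  8|3|5
+link8  9|3|5
R(6,8) f=1→J1  9|4|5
+link9  10|4|5
R(7,9) f=1→J1  10|5|5
M = 3(10−1)−2·5−5 = 27−10−5 = 12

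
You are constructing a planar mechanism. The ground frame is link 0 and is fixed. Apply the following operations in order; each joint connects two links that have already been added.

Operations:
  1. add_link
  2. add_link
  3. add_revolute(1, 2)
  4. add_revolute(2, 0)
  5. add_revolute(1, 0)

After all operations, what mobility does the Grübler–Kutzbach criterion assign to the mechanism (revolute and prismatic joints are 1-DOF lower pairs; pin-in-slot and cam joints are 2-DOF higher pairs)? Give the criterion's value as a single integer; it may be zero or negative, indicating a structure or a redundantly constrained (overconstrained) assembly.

M = 0

ground; <1,0,0>
#1 <2,0,0>
#2 <3,0,0>
R:1↔2 J1 <3,1,0>
R:2↔0 J1 <3,2,0>
R:1↔0 J1 <3,3,0>
3×2 − 2×3 − 1×0 = 0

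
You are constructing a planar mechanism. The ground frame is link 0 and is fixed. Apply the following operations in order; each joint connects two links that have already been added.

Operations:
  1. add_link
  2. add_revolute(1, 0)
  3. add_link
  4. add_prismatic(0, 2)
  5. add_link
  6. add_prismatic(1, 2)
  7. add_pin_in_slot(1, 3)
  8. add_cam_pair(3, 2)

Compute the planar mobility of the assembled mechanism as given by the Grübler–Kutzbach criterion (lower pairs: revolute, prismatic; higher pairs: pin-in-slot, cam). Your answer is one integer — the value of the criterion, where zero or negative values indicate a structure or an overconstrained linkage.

M = 1

L=1 J1=0 J2=0
add link → L=2 J1=0 J2=0
R@1,0 dof=1 J1 → L=2 J1=1 J2=0
add link → L=3 J1=1 J2=0
P@0,2 dof=1 J1 → L=3 J1=2 J2=0
add link → L=4 J1=2 J2=0
P@1,2 dof=1 J1 → L=4 J1=3 J2=0
PS@1,3 dof=2 J2 → L=4 J1=3 J2=1
C@3,2 dof=2 J2 → L=4 J1=3 J2=2
M=3(L−1)−2J1−J2=3·3−2·3−2=1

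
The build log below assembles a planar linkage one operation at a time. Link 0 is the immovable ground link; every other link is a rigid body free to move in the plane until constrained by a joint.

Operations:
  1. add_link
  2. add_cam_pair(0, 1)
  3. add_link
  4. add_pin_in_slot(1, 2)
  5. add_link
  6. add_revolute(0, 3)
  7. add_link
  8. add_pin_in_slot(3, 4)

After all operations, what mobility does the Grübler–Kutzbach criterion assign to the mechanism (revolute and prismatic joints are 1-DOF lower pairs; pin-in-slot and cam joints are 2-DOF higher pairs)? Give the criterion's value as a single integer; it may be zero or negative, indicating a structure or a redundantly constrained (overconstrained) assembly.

M = 7

ground; <1,0,0>
#1 <2,0,0>
C:0↔1 J2 <2,0,1>
#2 <3,0,1>
PS:1↔2 J2 <3,0,2>
#3 <4,0,2>
R:0↔3 J1 <4,1,2>
#4 <5,1,2>
PS:3↔4 J2 <5,1,3>
3×4 − 2×1 − 1×3 = 7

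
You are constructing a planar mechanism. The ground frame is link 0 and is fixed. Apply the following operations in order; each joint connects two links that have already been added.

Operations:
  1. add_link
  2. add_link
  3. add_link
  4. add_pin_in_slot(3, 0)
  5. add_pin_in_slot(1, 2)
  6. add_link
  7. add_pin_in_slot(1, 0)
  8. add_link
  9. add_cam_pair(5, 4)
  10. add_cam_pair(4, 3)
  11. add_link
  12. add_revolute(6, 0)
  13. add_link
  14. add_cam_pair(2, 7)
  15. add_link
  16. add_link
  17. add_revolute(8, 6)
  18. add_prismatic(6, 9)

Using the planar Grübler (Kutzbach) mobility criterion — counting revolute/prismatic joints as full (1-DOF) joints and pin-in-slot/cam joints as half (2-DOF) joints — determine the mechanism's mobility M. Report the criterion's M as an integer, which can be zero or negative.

ground; <1,0,0>
#1 <2,0,0>
#2 <3,0,0>
#3 <4,0,0>
PS:3↔0 J2 <4,0,1>
PS:1↔2 J2 <4,0,2>
#4 <5,0,2>
PS:1↔0 J2 <5,0,3>
#5 <6,0,3>
C:5↔4 J2 <6,0,4>
C:4↔3 J2 <6,0,5>
#6 <7,0,5>
R:6↔0 J1 <7,1,5>
#7 <8,1,5>
C:2↔7 J2 <8,1,6>
#8 <9,1,6>
#9 <10,1,6>
R:8↔6 J1 <10,2,6>
P:6↔9 J1 <10,3,6>
3×9 − 2×3 − 1×6 = 15

M = 15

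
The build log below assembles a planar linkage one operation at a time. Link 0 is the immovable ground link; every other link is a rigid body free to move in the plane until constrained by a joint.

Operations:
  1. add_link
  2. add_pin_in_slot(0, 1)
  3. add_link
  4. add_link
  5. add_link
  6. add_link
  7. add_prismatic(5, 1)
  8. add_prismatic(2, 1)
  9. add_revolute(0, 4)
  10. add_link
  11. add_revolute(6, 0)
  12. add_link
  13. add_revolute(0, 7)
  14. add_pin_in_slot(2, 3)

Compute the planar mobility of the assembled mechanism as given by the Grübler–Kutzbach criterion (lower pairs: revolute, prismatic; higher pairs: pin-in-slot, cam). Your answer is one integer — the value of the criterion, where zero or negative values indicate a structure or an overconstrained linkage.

M = 9

link 0 = ground. State L|J1|J2 = 1|0|0
+link1  2|0|0
PS(0,1) f=2→J2  2|0|1
+link2  3|0|1
+link3  4|0|1
+link4  5|0|1
+link5  6|0|1
P(5,1) f=1→J1  6|1|1
P(2,1) f=1→J1  6|2|1
R(0,4) f=1→J1  6|3|1
+link6  7|3|1
R(6,0) f=1→J1  7|4|1
+link7  8|4|1
R(0,7) f=1→J1  8|5|1
PS(2,3) f=2→J2  8|5|2
M = 3(8−1)−2·5−2 = 21−10−2 = 9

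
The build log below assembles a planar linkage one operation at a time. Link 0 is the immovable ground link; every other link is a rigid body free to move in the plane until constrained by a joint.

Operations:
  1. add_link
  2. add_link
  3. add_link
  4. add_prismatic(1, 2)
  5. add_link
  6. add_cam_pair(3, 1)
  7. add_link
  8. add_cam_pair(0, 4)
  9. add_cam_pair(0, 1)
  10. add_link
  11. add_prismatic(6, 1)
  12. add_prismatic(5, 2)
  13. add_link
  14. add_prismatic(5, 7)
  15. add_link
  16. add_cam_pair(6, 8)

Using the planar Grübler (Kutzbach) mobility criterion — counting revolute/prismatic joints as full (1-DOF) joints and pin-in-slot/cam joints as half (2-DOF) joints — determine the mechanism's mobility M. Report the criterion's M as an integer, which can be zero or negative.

link 0 = ground. State L|J1|J2 = 1|0|0
+link1  2|0|0
+link2  3|0|0
+link3  4|0|0
P(1,2) f=1→J1  4|1|0
+link4  5|1|0
C(3,1) f=2→J2  5|1|1
+link5  6|1|1
C(0,4) f=2→J2  6|1|2
C(0,1) f=2→J2  6|1|3
+link6  7|1|3
P(6,1) f=1→J1  7|2|3
P(5,2) f=1→J1  7|3|3
+link7  8|3|3
P(5,7) f=1→J1  8|4|3
+link8  9|4|3
C(6,8) f=2→J2  9|4|4
M = 3(9−1)−2·4−4 = 24−8−4 = 12

M = 12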